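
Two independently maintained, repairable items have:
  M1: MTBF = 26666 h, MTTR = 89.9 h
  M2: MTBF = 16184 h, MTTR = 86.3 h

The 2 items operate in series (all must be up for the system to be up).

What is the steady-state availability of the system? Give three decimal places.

A(M1) = MTBF/(MTBF+MTTR) = 26666/(26666+89.9) = 0.996640
A(M2) = MTBF/(MTBF+MTTR) = 16184/(16184+86.3) = 0.994696
Series availability: 0.996640 × 0.994696 = 0.991

0.991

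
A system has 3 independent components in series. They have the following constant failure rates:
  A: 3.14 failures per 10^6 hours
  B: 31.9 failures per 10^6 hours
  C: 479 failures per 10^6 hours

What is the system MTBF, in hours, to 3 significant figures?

1950

Series of exponential components: λ_sys = Σ λ_i
λ_sys = 0.00000314 + 0.0000319 + 0.000479 = 5.1404e-04 /h
MTBF = 1 / λ_sys = 1950 h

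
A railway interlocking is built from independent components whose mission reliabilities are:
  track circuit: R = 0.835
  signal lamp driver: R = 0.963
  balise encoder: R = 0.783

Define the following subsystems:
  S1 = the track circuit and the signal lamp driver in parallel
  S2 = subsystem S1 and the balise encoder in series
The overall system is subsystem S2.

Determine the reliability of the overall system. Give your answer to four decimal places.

Parallel (track circuit and signal lamp driver): 1 − (1 − 0.835000)(1 − 0.963000) = 0.993895
Series ([0.993895] and balise encoder): 0.993895 × 0.783000 = 0.7782

0.7782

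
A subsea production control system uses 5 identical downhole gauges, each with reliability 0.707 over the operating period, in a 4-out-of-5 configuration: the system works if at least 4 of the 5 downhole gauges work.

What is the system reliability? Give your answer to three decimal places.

0.543

R = Σ_{i=4}^{5} C(5,i) p^i (1−p)^{5−i} with p = 0.707
C(5,4)·0.707^4·0.293^1 = 0.36603
C(5,5)·0.707^5·0.293^0 = 0.17664
Sum = 0.543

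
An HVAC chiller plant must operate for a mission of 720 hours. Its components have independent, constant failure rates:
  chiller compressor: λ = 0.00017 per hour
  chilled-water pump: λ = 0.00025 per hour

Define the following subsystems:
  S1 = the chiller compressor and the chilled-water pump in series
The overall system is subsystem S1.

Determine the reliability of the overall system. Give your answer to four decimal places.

R(chiller compressor) = exp(−0.00017 × 720) = 0.884794
R(chilled-water pump) = exp(−0.00025 × 720) = 0.835270
Series (chiller compressor and chilled-water pump): 0.884794 × 0.835270 = 0.7390

0.7390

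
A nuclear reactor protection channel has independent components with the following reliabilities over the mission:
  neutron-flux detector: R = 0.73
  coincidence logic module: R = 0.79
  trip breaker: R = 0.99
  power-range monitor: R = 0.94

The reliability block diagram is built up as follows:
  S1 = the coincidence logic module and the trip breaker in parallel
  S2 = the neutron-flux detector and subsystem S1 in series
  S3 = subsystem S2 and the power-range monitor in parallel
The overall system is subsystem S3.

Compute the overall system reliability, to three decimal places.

Parallel (coincidence logic module and trip breaker): 1 − (1 − 0.79000)(1 − 0.99000) = 0.99790
Series (neutron-flux detector and [0.99790]): 0.73000 × 0.99790 = 0.72847
Parallel ([0.72847] and power-range monitor): 1 − (1 − 0.72847)(1 − 0.94000) = 0.984

0.984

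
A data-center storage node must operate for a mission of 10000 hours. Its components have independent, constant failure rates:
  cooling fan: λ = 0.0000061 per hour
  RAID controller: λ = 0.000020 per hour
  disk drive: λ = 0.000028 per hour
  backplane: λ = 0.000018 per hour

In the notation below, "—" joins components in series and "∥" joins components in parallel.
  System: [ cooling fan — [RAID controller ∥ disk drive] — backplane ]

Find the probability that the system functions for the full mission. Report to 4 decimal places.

0.7511

R(cooling fan) = exp(−0.0000061 × 10000) = 0.940823
R(RAID controller) = exp(−0.000020 × 10000) = 0.818731
R(disk drive) = exp(−0.000028 × 10000) = 0.755784
R(backplane) = exp(−0.000018 × 10000) = 0.835270
Parallel (RAID controller and disk drive): 1 − (1 − 0.818731)(1 − 0.755784) = 0.955731
Series (cooling fan, [0.955731], and backplane): 0.940823 × 0.955731 × 0.835270 = 0.7511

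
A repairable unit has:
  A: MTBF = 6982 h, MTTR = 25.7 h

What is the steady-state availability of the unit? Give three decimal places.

0.996

A(A) = MTBF/(MTBF+MTTR) = 6982/(6982+25.7) = 0.996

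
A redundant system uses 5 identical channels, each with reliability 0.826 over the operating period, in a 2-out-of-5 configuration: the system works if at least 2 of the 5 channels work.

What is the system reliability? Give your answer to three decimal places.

0.996

R = Σ_{i=2}^{5} C(5,i) p^i (1−p)^{5−i} with p = 0.826
C(5,2)·0.826^2·0.174^3 = 0.03594
C(5,3)·0.826^3·0.174^2 = 0.17062
C(5,4)·0.826^4·0.174^1 = 0.40499
C(5,5)·0.826^5·0.174^0 = 0.38450
Sum = 0.996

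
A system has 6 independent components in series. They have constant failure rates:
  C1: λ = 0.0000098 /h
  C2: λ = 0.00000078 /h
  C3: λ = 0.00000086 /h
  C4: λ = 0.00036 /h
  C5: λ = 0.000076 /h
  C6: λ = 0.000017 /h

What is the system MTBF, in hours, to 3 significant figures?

Series of exponential components: λ_sys = Σ λ_i
λ_sys = 0.0000098 + 0.00000078 + 0.00000086 + 0.00036 + 0.000076 + 0.000017 = 4.6444e-04 /h
MTBF = 1 / λ_sys = 2150 h

2150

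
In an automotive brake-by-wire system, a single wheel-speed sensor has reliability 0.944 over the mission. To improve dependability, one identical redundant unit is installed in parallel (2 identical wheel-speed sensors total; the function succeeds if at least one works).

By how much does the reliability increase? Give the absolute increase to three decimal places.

0.053

R_before = 0.944
R_after = 1 − (1 − 0.944)^2 = 0.997
ΔR = 0.997 − 0.944 = 0.053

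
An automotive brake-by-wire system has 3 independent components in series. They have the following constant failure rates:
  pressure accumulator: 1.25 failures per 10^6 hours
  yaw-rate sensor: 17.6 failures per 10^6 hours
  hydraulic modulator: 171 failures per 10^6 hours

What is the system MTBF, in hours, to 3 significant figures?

5270

Series of exponential components: λ_sys = Σ λ_i
λ_sys = 0.00000125 + 0.0000176 + 0.000171 = 1.8985e-04 /h
MTBF = 1 / λ_sys = 5270 h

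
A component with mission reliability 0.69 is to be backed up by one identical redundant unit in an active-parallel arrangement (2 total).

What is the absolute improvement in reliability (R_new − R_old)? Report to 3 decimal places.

R_before = 0.69
R_after = 1 − (1 − 0.69)^2 = 0.904
ΔR = 0.904 − 0.69 = 0.214

0.214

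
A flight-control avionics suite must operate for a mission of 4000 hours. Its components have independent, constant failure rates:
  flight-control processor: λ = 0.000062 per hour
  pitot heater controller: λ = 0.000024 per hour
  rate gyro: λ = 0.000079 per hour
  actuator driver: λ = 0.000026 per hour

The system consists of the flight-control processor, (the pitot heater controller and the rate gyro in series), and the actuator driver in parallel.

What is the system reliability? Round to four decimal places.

R(flight-control processor) = exp(−0.000062 × 4000) = 0.780360
R(pitot heater controller) = exp(−0.000024 × 4000) = 0.908464
R(rate gyro) = exp(−0.000079 × 4000) = 0.729059
R(actuator driver) = exp(−0.000026 × 4000) = 0.901225
Series (pitot heater controller and rate gyro): 0.908464 × 0.729059 = 0.662324
Parallel (flight-control processor, [0.662324], and actuator driver): 1 − (1 − 0.780360)(1 − 0.662324)(1 − 0.901225) = 0.9927

0.9927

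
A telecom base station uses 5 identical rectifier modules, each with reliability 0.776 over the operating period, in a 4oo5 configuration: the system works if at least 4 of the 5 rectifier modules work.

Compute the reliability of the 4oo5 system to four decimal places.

0.6875

R = Σ_{i=4}^{5} C(5,i) p^i (1−p)^{5−i} with p = 0.776
C(5,4)·0.776^4·0.224^1 = 0.406130
C(5,5)·0.776^5·0.224^0 = 0.281390
Sum = 0.6875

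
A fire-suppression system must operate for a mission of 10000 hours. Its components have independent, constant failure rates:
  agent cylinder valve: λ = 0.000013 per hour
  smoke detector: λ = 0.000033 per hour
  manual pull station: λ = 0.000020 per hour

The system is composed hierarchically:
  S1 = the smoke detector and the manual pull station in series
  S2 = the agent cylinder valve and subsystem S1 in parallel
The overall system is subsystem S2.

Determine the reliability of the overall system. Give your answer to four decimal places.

R(agent cylinder valve) = exp(−0.000013 × 10000) = 0.878095
R(smoke detector) = exp(−0.000033 × 10000) = 0.718924
R(manual pull station) = exp(−0.000020 × 10000) = 0.818731
Series (smoke detector and manual pull station): 0.718924 × 0.818731 = 0.588605
Parallel (agent cylinder valve and [0.588605]): 1 − (1 − 0.878095)(1 − 0.588605) = 0.9498

0.9498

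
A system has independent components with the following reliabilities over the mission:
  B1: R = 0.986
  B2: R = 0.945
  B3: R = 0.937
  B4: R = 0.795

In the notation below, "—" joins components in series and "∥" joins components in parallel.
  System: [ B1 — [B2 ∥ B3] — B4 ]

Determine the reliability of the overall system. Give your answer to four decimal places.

Parallel (B2 and B3): 1 − (1 − 0.945000)(1 − 0.937000) = 0.996535
Series (B1, [0.996535], and B4): 0.986000 × 0.996535 × 0.795000 = 0.7812

0.7812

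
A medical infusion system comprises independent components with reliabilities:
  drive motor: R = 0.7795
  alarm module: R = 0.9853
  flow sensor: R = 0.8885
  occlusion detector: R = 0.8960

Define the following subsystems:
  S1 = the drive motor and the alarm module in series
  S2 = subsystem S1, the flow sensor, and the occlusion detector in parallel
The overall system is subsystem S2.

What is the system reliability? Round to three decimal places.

0.997

Series (drive motor and alarm module): 0.77950 × 0.98530 = 0.76804
Parallel ([0.76804], flow sensor, and occlusion detector): 1 − (1 − 0.76804)(1 − 0.88850)(1 − 0.89600) = 0.997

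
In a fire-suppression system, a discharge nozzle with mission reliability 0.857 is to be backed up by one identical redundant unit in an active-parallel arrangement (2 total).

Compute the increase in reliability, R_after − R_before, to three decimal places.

0.123

R_before = 0.857
R_after = 1 − (1 − 0.857)^2 = 0.980
ΔR = 0.980 − 0.857 = 0.123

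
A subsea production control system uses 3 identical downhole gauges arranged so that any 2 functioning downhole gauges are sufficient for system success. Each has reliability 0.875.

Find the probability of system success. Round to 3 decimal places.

R = Σ_{i=2}^{3} C(3,i) p^i (1−p)^{3−i} with p = 0.875
C(3,2)·0.875^2·0.125^1 = 0.28711
C(3,3)·0.875^3·0.125^0 = 0.66992
Sum = 0.957

0.957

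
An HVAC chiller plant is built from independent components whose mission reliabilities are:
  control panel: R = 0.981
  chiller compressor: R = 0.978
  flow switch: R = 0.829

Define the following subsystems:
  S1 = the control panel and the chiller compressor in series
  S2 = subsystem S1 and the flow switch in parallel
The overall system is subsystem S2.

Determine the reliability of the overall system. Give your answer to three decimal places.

0.993

Series (control panel and chiller compressor): 0.98100 × 0.97800 = 0.95942
Parallel ([0.95942] and flow switch): 1 − (1 − 0.95942)(1 − 0.82900) = 0.993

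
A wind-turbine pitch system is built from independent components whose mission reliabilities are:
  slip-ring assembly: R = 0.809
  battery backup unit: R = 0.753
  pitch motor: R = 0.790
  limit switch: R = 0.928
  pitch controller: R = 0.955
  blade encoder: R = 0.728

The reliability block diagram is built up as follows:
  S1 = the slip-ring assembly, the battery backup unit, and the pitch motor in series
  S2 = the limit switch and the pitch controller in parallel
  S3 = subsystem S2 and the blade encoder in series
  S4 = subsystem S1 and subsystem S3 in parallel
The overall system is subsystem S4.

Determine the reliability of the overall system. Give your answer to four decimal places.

0.8577

Series (slip-ring assembly, battery backup unit, and pitch motor): 0.809000 × 0.753000 × 0.790000 = 0.481250
Parallel (limit switch and pitch controller): 1 − (1 − 0.928000)(1 − 0.955000) = 0.996760
Series ([0.996760] and blade encoder): 0.996760 × 0.728000 = 0.725641
Parallel ([0.481250] and [0.725641]): 1 − (1 − 0.481250)(1 − 0.725641) = 0.8577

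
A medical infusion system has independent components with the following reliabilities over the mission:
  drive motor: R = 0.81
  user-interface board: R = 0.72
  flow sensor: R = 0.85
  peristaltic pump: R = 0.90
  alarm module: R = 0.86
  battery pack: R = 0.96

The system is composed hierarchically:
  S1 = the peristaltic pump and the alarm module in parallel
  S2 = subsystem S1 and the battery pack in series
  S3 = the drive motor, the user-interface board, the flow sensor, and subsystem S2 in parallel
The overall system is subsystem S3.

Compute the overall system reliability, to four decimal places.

Parallel (peristaltic pump and alarm module): 1 − (1 − 0.900000)(1 − 0.860000) = 0.986000
Series ([0.986000] and battery pack): 0.986000 × 0.960000 = 0.946560
Parallel (drive motor, user-interface board, flow sensor, and [0.946560]): 1 − (1 − 0.810000)(1 − 0.720000)(1 − 0.850000)(1 − 0.946560) = 0.9996

0.9996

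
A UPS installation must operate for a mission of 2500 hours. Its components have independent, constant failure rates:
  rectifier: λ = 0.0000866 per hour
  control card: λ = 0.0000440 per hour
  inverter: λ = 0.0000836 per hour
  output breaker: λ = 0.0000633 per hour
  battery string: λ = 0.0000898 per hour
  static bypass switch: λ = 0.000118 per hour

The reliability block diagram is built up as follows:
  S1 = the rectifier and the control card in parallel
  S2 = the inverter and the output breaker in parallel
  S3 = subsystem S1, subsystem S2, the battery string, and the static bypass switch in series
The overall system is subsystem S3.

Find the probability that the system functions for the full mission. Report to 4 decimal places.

R(rectifier) = exp(−0.0000866 × 2500) = 0.805333
R(control card) = exp(−0.0000440 × 2500) = 0.895834
R(inverter) = exp(−0.0000836 × 2500) = 0.811395
R(output breaker) = exp(−0.0000633 × 2500) = 0.853636
R(battery string) = exp(−0.0000898 × 2500) = 0.798916
R(static bypass switch) = exp(−0.000118 × 2500) = 0.744532
Parallel (rectifier and control card): 1 − (1 − 0.805333)(1 − 0.895834) = 0.979722
Parallel (inverter and output breaker): 1 − (1 − 0.811395)(1 − 0.853636) = 0.972395
Series ([0.979722], [0.972395], battery string, and static bypass switch): 0.979722 × 0.972395 × 0.798916 × 0.744532 = 0.5667

0.5667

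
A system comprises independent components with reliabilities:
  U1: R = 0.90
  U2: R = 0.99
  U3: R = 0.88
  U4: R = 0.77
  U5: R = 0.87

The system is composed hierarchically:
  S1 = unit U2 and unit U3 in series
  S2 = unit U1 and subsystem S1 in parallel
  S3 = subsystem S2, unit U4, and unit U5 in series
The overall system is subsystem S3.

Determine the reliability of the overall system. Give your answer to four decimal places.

0.6613

Series (U2 and U3): 0.990000 × 0.880000 = 0.871200
Parallel (U1 and [0.871200]): 1 − (1 − 0.900000)(1 − 0.871200) = 0.987120
Series ([0.987120], U4, and U5): 0.987120 × 0.770000 × 0.870000 = 0.6613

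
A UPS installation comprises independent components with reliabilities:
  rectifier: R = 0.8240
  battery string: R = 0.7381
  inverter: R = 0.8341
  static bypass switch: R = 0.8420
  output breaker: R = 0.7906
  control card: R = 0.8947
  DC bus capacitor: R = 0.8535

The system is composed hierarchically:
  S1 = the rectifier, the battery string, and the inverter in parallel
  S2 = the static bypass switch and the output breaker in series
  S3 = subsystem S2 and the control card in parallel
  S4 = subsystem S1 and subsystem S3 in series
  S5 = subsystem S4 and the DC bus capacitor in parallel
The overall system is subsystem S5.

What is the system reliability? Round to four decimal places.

Parallel (rectifier, battery string, and inverter): 1 − (1 − 0.824000)(1 − 0.738100)(1 − 0.834100) = 0.992353
Series (static bypass switch and output breaker): 0.842000 × 0.790600 = 0.665685
Parallel ([0.665685] and control card): 1 − (1 − 0.665685)(1 − 0.894700) = 0.964797
Series ([0.992353] and [0.964797]): 0.992353 × 0.964797 = 0.957419
Parallel ([0.957419] and DC bus capacitor): 1 − (1 − 0.957419)(1 − 0.853500) = 0.9938

0.9938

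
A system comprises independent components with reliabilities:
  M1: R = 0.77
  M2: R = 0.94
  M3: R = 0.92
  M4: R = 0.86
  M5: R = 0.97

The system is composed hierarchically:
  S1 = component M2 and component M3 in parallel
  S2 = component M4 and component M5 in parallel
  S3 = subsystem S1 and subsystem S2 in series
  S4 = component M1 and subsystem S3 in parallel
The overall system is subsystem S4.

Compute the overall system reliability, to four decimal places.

0.9979

Parallel (M2 and M3): 1 − (1 − 0.940000)(1 − 0.920000) = 0.995200
Parallel (M4 and M5): 1 − (1 − 0.860000)(1 − 0.970000) = 0.995800
Series ([0.995200] and [0.995800]): 0.995200 × 0.995800 = 0.991020
Parallel (M1 and [0.991020]): 1 − (1 − 0.770000)(1 − 0.991020) = 0.9979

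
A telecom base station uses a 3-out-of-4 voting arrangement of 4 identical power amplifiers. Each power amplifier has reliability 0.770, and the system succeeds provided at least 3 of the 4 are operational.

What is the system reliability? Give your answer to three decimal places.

R = Σ_{i=3}^{4} C(4,i) p^i (1−p)^{4−i} with p = 0.770
C(4,3)·0.770^3·0.230^1 = 0.42001
C(4,4)·0.770^4·0.230^0 = 0.35153
Sum = 0.772

0.772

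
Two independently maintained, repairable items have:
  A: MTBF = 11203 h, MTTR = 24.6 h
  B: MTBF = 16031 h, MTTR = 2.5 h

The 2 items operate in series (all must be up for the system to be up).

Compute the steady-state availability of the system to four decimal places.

A(A) = MTBF/(MTBF+MTTR) = 11203/(11203+24.6) = 0.997809
A(B) = MTBF/(MTBF+MTTR) = 16031/(16031+2.5) = 0.999844
Series availability: 0.997809 × 0.999844 = 0.9977

0.9977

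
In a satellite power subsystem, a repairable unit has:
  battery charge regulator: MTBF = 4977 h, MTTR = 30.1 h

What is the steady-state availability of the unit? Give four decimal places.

A(battery charge regulator) = MTBF/(MTBF+MTTR) = 4977/(4977+30.1) = 0.9940

0.9940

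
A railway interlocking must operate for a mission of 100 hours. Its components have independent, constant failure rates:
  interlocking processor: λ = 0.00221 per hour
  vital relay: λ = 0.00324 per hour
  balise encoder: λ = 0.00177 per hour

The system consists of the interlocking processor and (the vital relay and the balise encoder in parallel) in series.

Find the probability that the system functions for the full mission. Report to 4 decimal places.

R(interlocking processor) = exp(−0.00221 × 100) = 0.801717
R(vital relay) = exp(−0.00324 × 100) = 0.723250
R(balise encoder) = exp(−0.00177 × 100) = 0.837780
Parallel (vital relay and balise encoder): 1 − (1 − 0.723250)(1 − 0.837780) = 0.955106
Series (interlocking processor and [0.955106]): 0.801717 × 0.955106 = 0.7657

0.7657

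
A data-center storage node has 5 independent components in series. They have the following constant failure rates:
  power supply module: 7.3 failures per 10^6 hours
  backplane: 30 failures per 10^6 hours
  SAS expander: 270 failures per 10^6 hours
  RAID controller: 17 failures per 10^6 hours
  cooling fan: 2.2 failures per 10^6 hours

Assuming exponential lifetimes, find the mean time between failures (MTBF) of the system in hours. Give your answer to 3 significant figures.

Series of exponential components: λ_sys = Σ λ_i
λ_sys = 0.0000073 + 0.000030 + 0.00027 + 0.000017 + 0.0000022 = 3.2650e-04 /h
MTBF = 1 / λ_sys = 3060 h

3060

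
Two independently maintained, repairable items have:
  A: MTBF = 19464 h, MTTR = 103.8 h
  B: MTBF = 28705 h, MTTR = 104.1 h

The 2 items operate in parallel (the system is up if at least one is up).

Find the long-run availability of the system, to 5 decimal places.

A(A) = MTBF/(MTBF+MTTR) = 19464/(19464+103.8) = 0.994695
A(B) = MTBF/(MTBF+MTTR) = 28705/(28705+104.1) = 0.996387
Parallel availability: 1 − (1 − 0.994695)(1 − 0.996387) = 0.99998

0.99998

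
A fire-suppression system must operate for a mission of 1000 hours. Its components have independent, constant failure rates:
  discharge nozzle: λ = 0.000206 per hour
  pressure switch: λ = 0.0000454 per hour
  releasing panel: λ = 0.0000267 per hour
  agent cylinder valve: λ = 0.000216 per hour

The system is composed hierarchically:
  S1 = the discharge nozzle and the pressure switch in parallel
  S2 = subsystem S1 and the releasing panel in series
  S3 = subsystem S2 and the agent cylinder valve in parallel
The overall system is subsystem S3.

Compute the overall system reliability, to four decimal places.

R(discharge nozzle) = exp(−0.000206 × 1000) = 0.813833
R(pressure switch) = exp(−0.0000454 × 1000) = 0.955615
R(releasing panel) = exp(−0.0000267 × 1000) = 0.973653
R(agent cylinder valve) = exp(−0.000216 × 1000) = 0.805735
Parallel (discharge nozzle and pressure switch): 1 − (1 − 0.813833)(1 − 0.955615) = 0.991737
Series ([0.991737] and releasing panel): 0.991737 × 0.973653 = 0.965608
Parallel ([0.965608] and agent cylinder valve): 1 − (1 − 0.965608)(1 − 0.805735) = 0.9933

0.9933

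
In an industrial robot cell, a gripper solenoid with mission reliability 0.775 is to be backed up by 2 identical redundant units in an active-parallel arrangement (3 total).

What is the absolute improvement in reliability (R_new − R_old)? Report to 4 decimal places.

R_before = 0.775
R_after = 1 − (1 − 0.775)^3 = 0.9886
ΔR = 0.9886 − 0.775 = 0.2136

0.2136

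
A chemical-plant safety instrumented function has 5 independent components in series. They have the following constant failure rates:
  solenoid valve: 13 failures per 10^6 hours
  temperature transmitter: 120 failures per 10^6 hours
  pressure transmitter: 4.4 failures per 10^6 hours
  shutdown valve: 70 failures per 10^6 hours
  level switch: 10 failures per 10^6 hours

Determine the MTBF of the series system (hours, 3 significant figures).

Series of exponential components: λ_sys = Σ λ_i
λ_sys = 0.000013 + 0.00012 + 0.0000044 + 0.000070 + 0.000010 = 2.1740e-04 /h
MTBF = 1 / λ_sys = 4600 h

4600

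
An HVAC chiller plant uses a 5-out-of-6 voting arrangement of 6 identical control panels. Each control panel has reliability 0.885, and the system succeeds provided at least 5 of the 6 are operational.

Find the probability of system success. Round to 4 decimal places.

0.8551

R = Σ_{i=5}^{6} C(6,i) p^i (1−p)^{6−i} with p = 0.885
C(6,5)·0.885^5·0.115^1 = 0.374598
C(6,6)·0.885^6·0.115^0 = 0.480463
Sum = 0.8551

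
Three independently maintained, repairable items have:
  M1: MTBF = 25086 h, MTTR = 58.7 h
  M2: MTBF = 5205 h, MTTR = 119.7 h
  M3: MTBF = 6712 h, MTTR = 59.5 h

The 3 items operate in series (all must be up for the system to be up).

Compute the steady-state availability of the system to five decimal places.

0.96667

A(M1) = MTBF/(MTBF+MTTR) = 25086/(25086+58.7) = 0.997666
A(M2) = MTBF/(MTBF+MTTR) = 5205/(5205+119.7) = 0.977520
A(M3) = MTBF/(MTBF+MTTR) = 6712/(6712+59.5) = 0.991213
Series availability: 0.997666 × 0.977520 × 0.991213 = 0.96667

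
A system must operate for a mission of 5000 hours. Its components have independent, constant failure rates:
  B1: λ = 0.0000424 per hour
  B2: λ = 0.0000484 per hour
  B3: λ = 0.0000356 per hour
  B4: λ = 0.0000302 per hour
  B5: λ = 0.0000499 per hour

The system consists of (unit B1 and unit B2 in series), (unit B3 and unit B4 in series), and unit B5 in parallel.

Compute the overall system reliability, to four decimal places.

0.9774

R(B1) = exp(−0.0000424 × 5000) = 0.808965
R(B2) = exp(−0.0000484 × 5000) = 0.785056
R(B3) = exp(−0.0000356 × 5000) = 0.836942
R(B4) = exp(−0.0000302 × 5000) = 0.859848
R(B5) = exp(−0.0000499 × 5000) = 0.779190
Series (B1 and B2): 0.808965 × 0.785056 = 0.635083
Series (B3 and B4): 0.836942 × 0.859848 = 0.719643
Parallel ([0.635083], [0.719643], and B5): 1 − (1 − 0.635083)(1 − 0.719643)(1 − 0.779190) = 0.9774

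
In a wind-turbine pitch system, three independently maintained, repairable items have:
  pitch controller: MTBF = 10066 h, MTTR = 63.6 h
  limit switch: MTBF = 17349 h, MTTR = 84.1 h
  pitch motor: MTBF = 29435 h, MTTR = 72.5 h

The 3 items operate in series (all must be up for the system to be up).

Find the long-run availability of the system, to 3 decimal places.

0.986

A(pitch controller) = MTBF/(MTBF+MTTR) = 10066/(10066+63.6) = 0.993721
A(limit switch) = MTBF/(MTBF+MTTR) = 17349/(17349+84.1) = 0.995176
A(pitch motor) = MTBF/(MTBF+MTTR) = 29435/(29435+72.5) = 0.997543
Series availability: 0.993721 × 0.995176 × 0.997543 = 0.986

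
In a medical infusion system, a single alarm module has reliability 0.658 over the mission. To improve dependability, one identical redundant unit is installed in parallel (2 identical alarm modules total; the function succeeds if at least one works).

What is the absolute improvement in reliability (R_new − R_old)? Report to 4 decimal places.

0.2250

R_before = 0.658
R_after = 1 − (1 − 0.658)^2 = 0.8830
ΔR = 0.8830 − 0.658 = 0.2250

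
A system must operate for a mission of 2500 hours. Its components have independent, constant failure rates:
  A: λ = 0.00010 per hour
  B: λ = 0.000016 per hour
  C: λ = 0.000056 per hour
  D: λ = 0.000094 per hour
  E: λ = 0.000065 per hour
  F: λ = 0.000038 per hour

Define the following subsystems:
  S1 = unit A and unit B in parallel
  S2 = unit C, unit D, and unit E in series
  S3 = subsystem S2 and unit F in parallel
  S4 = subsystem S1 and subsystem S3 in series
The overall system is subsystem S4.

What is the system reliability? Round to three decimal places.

R(A) = exp(−0.00010 × 2500) = 0.77880
R(B) = exp(−0.000016 × 2500) = 0.96079
R(C) = exp(−0.000056 × 2500) = 0.86936
R(D) = exp(−0.000094 × 2500) = 0.79057
R(E) = exp(−0.000065 × 2500) = 0.85002
R(F) = exp(−0.000038 × 2500) = 0.90937
Parallel (A and B): 1 − (1 − 0.77880)(1 − 0.96079) = 0.99133
Series (C, D, and E): 0.86936 × 0.79057 × 0.85002 = 0.58421
Parallel ([0.58421] and F): 1 − (1 − 0.58421)(1 − 0.90937) = 0.96232
Series ([0.99133] and [0.96232]): 0.99133 × 0.96232 = 0.954

0.954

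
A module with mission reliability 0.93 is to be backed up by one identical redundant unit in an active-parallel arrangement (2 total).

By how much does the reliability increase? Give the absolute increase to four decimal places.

R_before = 0.93
R_after = 1 − (1 − 0.93)^2 = 0.9951
ΔR = 0.9951 − 0.93 = 0.0651

0.0651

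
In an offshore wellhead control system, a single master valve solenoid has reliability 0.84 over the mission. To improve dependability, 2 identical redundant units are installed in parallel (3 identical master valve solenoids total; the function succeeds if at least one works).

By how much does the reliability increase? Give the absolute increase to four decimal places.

0.1559

R_before = 0.84
R_after = 1 − (1 − 0.84)^3 = 0.9959
ΔR = 0.9959 − 0.84 = 0.1559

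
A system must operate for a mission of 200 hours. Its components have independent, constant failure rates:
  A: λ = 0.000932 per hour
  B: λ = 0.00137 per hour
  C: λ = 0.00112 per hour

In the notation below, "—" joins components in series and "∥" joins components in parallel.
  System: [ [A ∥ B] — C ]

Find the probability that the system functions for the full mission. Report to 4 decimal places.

R(A) = exp(−0.000932 × 200) = 0.829942
R(B) = exp(−0.00137 × 200) = 0.760332
R(C) = exp(−0.00112 × 200) = 0.799315
Parallel (A and B): 1 − (1 − 0.829942)(1 − 0.760332) = 0.959243
Series ([0.959243] and C): 0.959243 × 0.799315 = 0.7667

0.7667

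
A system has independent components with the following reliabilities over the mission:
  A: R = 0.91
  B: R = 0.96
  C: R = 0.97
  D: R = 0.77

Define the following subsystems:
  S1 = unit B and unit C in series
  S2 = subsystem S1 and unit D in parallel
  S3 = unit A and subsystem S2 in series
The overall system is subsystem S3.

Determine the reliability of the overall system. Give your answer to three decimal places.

Series (B and C): 0.96000 × 0.97000 = 0.93120
Parallel ([0.93120] and D): 1 − (1 − 0.93120)(1 − 0.77000) = 0.98418
Series (A and [0.98418]): 0.91000 × 0.98418 = 0.896

0.896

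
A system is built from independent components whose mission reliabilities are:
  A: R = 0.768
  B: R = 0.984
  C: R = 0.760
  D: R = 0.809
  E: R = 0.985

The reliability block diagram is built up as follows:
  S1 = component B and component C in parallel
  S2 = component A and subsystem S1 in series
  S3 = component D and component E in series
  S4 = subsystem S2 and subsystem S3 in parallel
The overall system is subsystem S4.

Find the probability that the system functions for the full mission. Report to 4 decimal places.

0.9523

Parallel (B and C): 1 − (1 − 0.984000)(1 − 0.760000) = 0.996160
Series (A and [0.996160]): 0.768000 × 0.996160 = 0.765051
Series (D and E): 0.809000 × 0.985000 = 0.796865
Parallel ([0.765051] and [0.796865]): 1 − (1 − 0.765051)(1 − 0.796865) = 0.9523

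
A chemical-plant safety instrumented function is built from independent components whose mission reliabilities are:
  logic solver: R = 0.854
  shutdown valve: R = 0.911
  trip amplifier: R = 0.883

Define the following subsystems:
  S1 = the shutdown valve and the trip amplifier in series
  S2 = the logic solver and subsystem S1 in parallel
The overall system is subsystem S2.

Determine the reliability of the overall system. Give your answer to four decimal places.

Series (shutdown valve and trip amplifier): 0.911000 × 0.883000 = 0.804413
Parallel (logic solver and [0.804413]): 1 − (1 − 0.854000)(1 − 0.804413) = 0.9714

0.9714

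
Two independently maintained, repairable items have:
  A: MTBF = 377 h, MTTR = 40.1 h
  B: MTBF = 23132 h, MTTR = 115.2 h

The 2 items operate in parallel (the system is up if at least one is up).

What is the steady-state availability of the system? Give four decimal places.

0.9995

A(A) = MTBF/(MTBF+MTTR) = 377/(377+40.1) = 0.903860
A(B) = MTBF/(MTBF+MTTR) = 23132/(23132+115.2) = 0.995045
Parallel availability: 1 − (1 − 0.903860)(1 − 0.995045) = 0.9995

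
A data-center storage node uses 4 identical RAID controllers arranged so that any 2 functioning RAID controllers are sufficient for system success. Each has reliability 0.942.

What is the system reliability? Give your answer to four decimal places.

R = Σ_{i=2}^{4} C(4,i) p^i (1−p)^{4−i} with p = 0.942
C(4,2)·0.942^2·0.058^2 = 0.017911
C(4,3)·0.942^3·0.058^1 = 0.193928
C(4,4)·0.942^4·0.058^0 = 0.787415
Sum = 0.9993

0.9993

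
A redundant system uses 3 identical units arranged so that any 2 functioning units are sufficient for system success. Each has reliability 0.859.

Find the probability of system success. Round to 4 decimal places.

R = Σ_{i=2}^{3} C(3,i) p^i (1−p)^{3−i} with p = 0.859
C(3,2)·0.859^2·0.141^1 = 0.312124
C(3,3)·0.859^3·0.141^0 = 0.633840
Sum = 0.9460

0.9460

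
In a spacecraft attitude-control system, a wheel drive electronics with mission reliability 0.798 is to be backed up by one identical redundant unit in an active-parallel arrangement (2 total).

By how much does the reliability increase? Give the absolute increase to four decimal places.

R_before = 0.798
R_after = 1 − (1 − 0.798)^2 = 0.9592
ΔR = 0.9592 − 0.798 = 0.1612

0.1612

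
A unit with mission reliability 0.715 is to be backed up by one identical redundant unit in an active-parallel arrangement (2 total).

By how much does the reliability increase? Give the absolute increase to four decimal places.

0.2038

R_before = 0.715
R_after = 1 − (1 − 0.715)^2 = 0.9188
ΔR = 0.9188 − 0.715 = 0.2038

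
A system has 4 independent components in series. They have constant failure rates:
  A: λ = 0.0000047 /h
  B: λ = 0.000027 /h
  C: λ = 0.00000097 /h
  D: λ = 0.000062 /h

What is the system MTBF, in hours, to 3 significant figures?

10600

Series of exponential components: λ_sys = Σ λ_i
λ_sys = 0.0000047 + 0.000027 + 0.00000097 + 0.000062 = 9.4670e-05 /h
MTBF = 1 / λ_sys = 10600 h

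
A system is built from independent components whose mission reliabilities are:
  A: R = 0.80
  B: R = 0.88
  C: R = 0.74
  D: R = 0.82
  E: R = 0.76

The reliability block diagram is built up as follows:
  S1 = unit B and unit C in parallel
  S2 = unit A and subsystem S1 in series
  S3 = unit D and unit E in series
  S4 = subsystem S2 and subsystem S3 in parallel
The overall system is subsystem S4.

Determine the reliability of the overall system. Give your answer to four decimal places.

0.9152

Parallel (B and C): 1 − (1 − 0.880000)(1 − 0.740000) = 0.968800
Series (A and [0.968800]): 0.800000 × 0.968800 = 0.775040
Series (D and E): 0.820000 × 0.760000 = 0.623200
Parallel ([0.775040] and [0.623200]): 1 − (1 − 0.775040)(1 − 0.623200) = 0.9152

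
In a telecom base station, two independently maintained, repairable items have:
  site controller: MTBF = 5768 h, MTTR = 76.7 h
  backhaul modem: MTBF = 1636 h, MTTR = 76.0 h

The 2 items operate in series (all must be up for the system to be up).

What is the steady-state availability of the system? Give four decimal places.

A(site controller) = MTBF/(MTBF+MTTR) = 5768/(5768+76.7) = 0.986877
A(backhaul modem) = MTBF/(MTBF+MTTR) = 1636/(1636+76.0) = 0.955607
Series availability: 0.986877 × 0.955607 = 0.9431

0.9431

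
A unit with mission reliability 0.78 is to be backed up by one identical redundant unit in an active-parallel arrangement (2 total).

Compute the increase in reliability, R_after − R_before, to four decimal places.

0.1716

R_before = 0.78
R_after = 1 − (1 − 0.78)^2 = 0.9516
ΔR = 0.9516 − 0.78 = 0.1716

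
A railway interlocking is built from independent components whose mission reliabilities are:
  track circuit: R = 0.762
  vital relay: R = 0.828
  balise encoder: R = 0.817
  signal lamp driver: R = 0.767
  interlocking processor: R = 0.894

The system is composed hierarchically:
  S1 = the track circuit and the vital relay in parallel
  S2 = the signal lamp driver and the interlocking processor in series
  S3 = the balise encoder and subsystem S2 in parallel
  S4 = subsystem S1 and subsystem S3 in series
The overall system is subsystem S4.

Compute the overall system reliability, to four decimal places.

Parallel (track circuit and vital relay): 1 − (1 − 0.762000)(1 − 0.828000) = 0.959064
Series (signal lamp driver and interlocking processor): 0.767000 × 0.894000 = 0.685698
Parallel (balise encoder and [0.685698]): 1 − (1 − 0.817000)(1 − 0.685698) = 0.942483
Series ([0.959064] and [0.942483]): 0.959064 × 0.942483 = 0.9039

0.9039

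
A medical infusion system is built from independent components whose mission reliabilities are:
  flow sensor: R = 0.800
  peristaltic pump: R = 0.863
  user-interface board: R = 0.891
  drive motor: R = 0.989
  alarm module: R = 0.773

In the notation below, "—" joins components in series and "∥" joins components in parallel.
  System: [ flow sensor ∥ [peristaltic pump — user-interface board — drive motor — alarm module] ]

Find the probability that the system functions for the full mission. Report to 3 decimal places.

Series (peristaltic pump, user-interface board, drive motor, and alarm module): 0.86300 × 0.89100 × 0.98900 × 0.77300 = 0.58785
Parallel (flow sensor and [0.58785]): 1 − (1 − 0.80000)(1 − 0.58785) = 0.918

0.918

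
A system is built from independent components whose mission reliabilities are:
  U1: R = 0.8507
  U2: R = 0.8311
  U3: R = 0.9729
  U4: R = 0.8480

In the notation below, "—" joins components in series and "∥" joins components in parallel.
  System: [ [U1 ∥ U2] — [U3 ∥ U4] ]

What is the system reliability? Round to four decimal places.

0.9708

Parallel (U1 and U2): 1 − (1 − 0.850700)(1 − 0.831100) = 0.974783
Parallel (U3 and U4): 1 − (1 − 0.972900)(1 − 0.848000) = 0.995881
Series ([0.974783] and [0.995881]): 0.974783 × 0.995881 = 0.9708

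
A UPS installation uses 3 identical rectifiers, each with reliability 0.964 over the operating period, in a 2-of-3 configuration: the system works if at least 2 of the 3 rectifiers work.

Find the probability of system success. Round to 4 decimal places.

R = Σ_{i=2}^{3} C(3,i) p^i (1−p)^{3−i} with p = 0.964
C(3,2)·0.964^2·0.036^1 = 0.100364
C(3,3)·0.964^3·0.036^0 = 0.895841
Sum = 0.9962

0.9962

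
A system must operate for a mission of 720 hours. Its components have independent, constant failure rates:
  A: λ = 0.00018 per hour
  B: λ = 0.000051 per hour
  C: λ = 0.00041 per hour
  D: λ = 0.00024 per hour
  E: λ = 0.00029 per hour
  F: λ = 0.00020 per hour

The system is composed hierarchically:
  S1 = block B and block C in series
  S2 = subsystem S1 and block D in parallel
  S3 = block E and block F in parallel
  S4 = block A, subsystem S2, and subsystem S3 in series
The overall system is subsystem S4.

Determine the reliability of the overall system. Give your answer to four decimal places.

0.8179

R(A) = exp(−0.00018 × 720) = 0.878447
R(B) = exp(−0.000051 × 720) = 0.963946
R(C) = exp(−0.00041 × 720) = 0.744383
R(D) = exp(−0.00024 × 720) = 0.841306
R(E) = exp(−0.00029 × 720) = 0.811558
R(F) = exp(−0.00020 × 720) = 0.865888
Series (B and C): 0.963946 × 0.744383 = 0.717545
Parallel ([0.717545] and D): 1 − (1 − 0.717545)(1 − 0.841306) = 0.955176
Parallel (E and F): 1 − (1 − 0.811558)(1 − 0.865888) = 0.974728
Series (A, [0.955176], and [0.974728]): 0.878447 × 0.955176 × 0.974728 = 0.8179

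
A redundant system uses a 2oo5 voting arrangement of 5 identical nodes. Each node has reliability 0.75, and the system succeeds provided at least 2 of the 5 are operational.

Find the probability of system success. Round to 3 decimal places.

0.984

R = Σ_{i=2}^{5} C(5,i) p^i (1−p)^{5−i} with p = 0.75
C(5,2)·0.75^2·0.25^3 = 0.08789
C(5,3)·0.75^3·0.25^2 = 0.26367
C(5,4)·0.75^4·0.25^1 = 0.39551
C(5,5)·0.75^5·0.25^0 = 0.23730
Sum = 0.984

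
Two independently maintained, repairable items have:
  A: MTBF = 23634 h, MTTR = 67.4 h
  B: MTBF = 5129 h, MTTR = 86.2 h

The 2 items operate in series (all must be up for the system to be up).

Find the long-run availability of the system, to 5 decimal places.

0.98067

A(A) = MTBF/(MTBF+MTTR) = 23634/(23634+67.4) = 0.997156
A(B) = MTBF/(MTBF+MTTR) = 5129/(5129+86.2) = 0.983471
Series availability: 0.997156 × 0.983471 = 0.98067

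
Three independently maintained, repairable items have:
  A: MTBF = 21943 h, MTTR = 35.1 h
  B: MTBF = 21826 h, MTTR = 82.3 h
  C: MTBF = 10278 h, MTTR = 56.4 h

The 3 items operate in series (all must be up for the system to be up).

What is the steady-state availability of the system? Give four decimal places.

0.9892

A(A) = MTBF/(MTBF+MTTR) = 21943/(21943+35.1) = 0.998403
A(B) = MTBF/(MTBF+MTTR) = 21826/(21826+82.3) = 0.996243
A(C) = MTBF/(MTBF+MTTR) = 10278/(10278+56.4) = 0.994542
Series availability: 0.998403 × 0.996243 × 0.994542 = 0.9892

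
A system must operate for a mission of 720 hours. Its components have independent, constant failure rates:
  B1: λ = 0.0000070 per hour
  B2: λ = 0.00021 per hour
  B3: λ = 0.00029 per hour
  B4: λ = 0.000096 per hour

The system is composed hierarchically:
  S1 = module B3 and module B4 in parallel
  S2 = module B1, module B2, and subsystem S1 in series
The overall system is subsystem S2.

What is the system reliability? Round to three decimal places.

0.845

R(B1) = exp(−0.0000070 × 720) = 0.99497
R(B2) = exp(−0.00021 × 720) = 0.85968
R(B3) = exp(−0.00029 × 720) = 0.81156
R(B4) = exp(−0.000096 × 720) = 0.93321
Parallel (B3 and B4): 1 − (1 − 0.81156)(1 − 0.93321) = 0.98741
Series (B1, B2, and [0.98741]): 0.99497 × 0.85968 × 0.98741 = 0.845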